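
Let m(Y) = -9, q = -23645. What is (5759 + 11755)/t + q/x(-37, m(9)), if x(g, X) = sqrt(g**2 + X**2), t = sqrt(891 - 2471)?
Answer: -4729*sqrt(58)/58 - 8757*I*sqrt(395)/395 ≈ -620.95 - 440.61*I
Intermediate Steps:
t = 2*I*sqrt(395) (t = sqrt(-1580) = 2*I*sqrt(395) ≈ 39.749*I)
x(g, X) = sqrt(X**2 + g**2)
(5759 + 11755)/t + q/x(-37, m(9)) = (5759 + 11755)/((2*I*sqrt(395))) - 23645/sqrt((-9)**2 + (-37)**2) = 17514*(-I*sqrt(395)/790) - 23645/sqrt(81 + 1369) = -8757*I*sqrt(395)/395 - 23645*sqrt(58)/290 = -8757*I*sqrt(395)/395 - 4729*sqrt(58)/58 = -4729*sqrt(58)/58 - 8757*I*sqrt(395)/395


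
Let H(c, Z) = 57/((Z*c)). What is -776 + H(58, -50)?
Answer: -2250457/2900 ≈ -776.02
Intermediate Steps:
H(c, Z) = 57/(Z*c) (H(c, Z) = 57*(1/(Z*c)) = 57/(Z*c))
-776 + H(58, -50) = -776 + 57/(-50*58) = -776 + 57*(-1/50)*(1/58) = -776 - 57/2900 = -2250457/2900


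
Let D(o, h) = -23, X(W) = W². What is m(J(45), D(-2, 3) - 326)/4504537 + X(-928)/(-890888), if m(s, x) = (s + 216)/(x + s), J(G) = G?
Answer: -147410966353925/152495442436528 ≈ -0.96666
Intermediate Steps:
m(s, x) = (216 + s)/(s + x)
m(J(45), D(-2, 3) - 326)/4504537 + X(-928)/(-890888) = ((216 + 45)/(45 + (-23 - 326)))/4504537 + (-928)²/(-890888) = (261/(45 - 349))*(1/4504537) + 861184*(-1/890888) = (261/(-304))*(1/4504537) - 107648/111361 = -1/304*261*(1/4504537) - 107648/111361 = -261/304*1/4504537 - 107648/111361 = -261/1369379248 - 107648/111361 = -147410966353925/152495442436528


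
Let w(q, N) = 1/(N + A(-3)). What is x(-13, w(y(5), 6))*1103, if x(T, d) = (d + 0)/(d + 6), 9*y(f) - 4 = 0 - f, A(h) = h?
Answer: 1103/19 ≈ 58.053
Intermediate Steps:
y(f) = 4/9 - f/9 (y(f) = 4/9 + (0 - f)/9 = 4/9 + (-f)/9 = 4/9 - f/9)
w(q, N) = 1/(-3 + N) (w(q, N) = 1/(N - 3) = 1/(-3 + N))
x(T, d) = d/(6 + d)
x(-13, w(y(5), 6))*1103 = (1/((-3 + 6)*(6 + 1/(-3 + 6))))*1103 = (1/(3*(6 + 1/3)))*1103 = (1/(3*(6 + ⅓)))*1103 = (1/(3*(19/3)))*1103 = ((⅓)*(3/19))*1103 = (1/19)*1103 = 1103/19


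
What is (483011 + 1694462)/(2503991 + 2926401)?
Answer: 2177473/5430392 ≈ 0.40098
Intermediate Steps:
(483011 + 1694462)/(2503991 + 2926401) = 2177473/5430392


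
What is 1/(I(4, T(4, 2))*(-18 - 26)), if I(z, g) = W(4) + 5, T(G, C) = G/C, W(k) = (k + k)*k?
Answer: -1/1628 ≈ -0.00061425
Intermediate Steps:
W(k) = 2*k**2 (W(k) = (2*k)*k = 2*k**2)
I(z, g) = 37 (I(z, g) = 2*4**2 + 5 = 2*16 + 5 = 32 + 5 = 37)
1/(I(4, T(4, 2))*(-18 - 26)) = 1/(37*(-18 - 26)) = 1/(37*(-44)) = 1/(-1628) = -1/1628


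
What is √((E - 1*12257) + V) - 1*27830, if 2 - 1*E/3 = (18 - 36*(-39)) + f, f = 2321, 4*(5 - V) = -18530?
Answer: -27830 + I*√75370/2 ≈ -27830.0 + 137.27*I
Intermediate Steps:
V = 9275/2 (V = 5 - ¼*(-18530) = 5 + 9265/2 = 9275/2 ≈ 4637.5)
E = -11223 (E = 6 - 3*((18 - 36*(-39)) + 2321) = 6 - 3*((18 + 1404) + 2321) = 6 - 3*(1422 + 2321) = 6 - 3*3743 = 6 - 11229 = -11223)
√((E - 1*12257) + V) - 1*27830 = √((-11223 - 1*12257) + 9275/2) - 1*27830 = √((-11223 - 12257) + 9275/2) - 27830 = √(-23480 + 9275/2) - 27830 = √(-37685/2) - 27830 = I*√75370/2 - 27830 = -27830 + I*√75370/2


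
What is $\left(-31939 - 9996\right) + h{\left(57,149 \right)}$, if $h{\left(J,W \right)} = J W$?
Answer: $-33442$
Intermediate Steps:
$\left(-31939 - 9996\right) + h{\left(57,149 \right)} = \left(-31939 - 9996\right) + 57 \cdot 149 = -41935 + 8493 = -33442$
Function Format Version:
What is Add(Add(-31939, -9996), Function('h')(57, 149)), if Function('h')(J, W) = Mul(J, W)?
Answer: -33442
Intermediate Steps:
Add(Add(-31939, -9996), Function('h')(57, 149)) = Add(Add(-31939, -9996), Mul(57, 149)) = Add(-41935, 8493) = -33442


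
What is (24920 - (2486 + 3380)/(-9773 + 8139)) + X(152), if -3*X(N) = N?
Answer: 60963535/2451 ≈ 24873.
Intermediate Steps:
X(N) = -N/3
(24920 - (2486 + 3380)/(-9773 + 8139)) + X(152) = (24920 - (2486 + 3380)/(-9773 + 8139)) - 1/3*152 = (24920 - 5866/(-1634)) - 152/3 = (24920 - 5866*(-1)/1634) - 152/3 = (24920 - 1*(-2933/817)) - 152/3 = (24920 + 2933/817) - 152/3 = 20362573/817 - 152/3 = 60963535/2451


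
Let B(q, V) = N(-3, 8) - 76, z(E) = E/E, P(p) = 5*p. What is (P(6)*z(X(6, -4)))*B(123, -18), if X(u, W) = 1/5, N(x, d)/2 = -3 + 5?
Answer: -2160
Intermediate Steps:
N(x, d) = 4 (N(x, d) = 2*(-3 + 5) = 2*2 = 4)
X(u, W) = ⅕
z(E) = 1
B(q, V) = -72 (B(q, V) = 4 - 76 = -72)
(P(6)*z(X(6, -4)))*B(123, -18) = ((5*6)*1)*(-72) = (30*1)*(-72) = 30*(-72) = -2160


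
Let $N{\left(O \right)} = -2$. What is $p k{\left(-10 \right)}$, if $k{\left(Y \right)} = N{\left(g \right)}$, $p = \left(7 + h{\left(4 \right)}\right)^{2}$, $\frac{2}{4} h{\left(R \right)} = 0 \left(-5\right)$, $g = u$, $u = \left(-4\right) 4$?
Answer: $-98$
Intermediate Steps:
$u = -16$
$g = -16$
$h{\left(R \right)} = 0$ ($h{\left(R \right)} = 2 \cdot 0 \left(-5\right) = 2 \cdot 0 = 0$)
$p = 49$ ($p = \left(7 + 0\right)^{2} = 7^{2} = 49$)
$k{\left(Y \right)} = -2$
$p k{\left(-10 \right)} = 49 \left(-2\right) = -98$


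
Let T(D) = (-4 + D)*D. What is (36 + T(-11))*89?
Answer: 17889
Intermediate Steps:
T(D) = D*(-4 + D)
(36 + T(-11))*89 = (36 - 11*(-4 - 11))*89 = (36 - 11*(-15))*89 = (36 + 165)*89 = 201*89 = 17889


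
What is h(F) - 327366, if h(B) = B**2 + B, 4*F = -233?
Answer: -5184499/16 ≈ -3.2403e+5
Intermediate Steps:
F = -233/4 (F = (1/4)*(-233) = -233/4 ≈ -58.250)
h(B) = B + B**2
h(F) - 327366 = -233*(1 - 233/4)/4 - 327366 = -233/4*(-229/4) - 327366 = 53357/16 - 327366 = -5184499/16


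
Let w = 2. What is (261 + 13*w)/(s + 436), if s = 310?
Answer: 287/746 ≈ 0.38472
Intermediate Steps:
(261 + 13*w)/(s + 436) = (261 + 13*2)/(310 + 436) = (261 + 26)/746 = 287*(1/746) = 287/746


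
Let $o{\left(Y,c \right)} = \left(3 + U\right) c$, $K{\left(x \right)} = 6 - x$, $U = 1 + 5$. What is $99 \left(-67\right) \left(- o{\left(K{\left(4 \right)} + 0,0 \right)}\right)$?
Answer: $0$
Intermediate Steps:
$U = 6$
$o{\left(Y,c \right)} = 9 c$ ($o{\left(Y,c \right)} = \left(3 + 6\right) c = 9 c$)
$99 \left(-67\right) \left(- o{\left(K{\left(4 \right)} + 0,0 \right)}\right) = 99 \left(-67\right) \left(- 9 \cdot 0\right) = - 6633 \left(\left(-1\right) 0\right) = \left(-6633\right) 0 = 0$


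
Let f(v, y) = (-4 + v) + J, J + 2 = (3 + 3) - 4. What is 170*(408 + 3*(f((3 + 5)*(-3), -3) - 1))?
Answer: 54570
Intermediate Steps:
J = 0 (J = -2 + ((3 + 3) - 4) = -2 + (6 - 4) = -2 + 2 = 0)
f(v, y) = -4 + v (f(v, y) = (-4 + v) + 0 = -4 + v)
170*(408 + 3*(f((3 + 5)*(-3), -3) - 1)) = 170*(408 + 3*((-4 + (3 + 5)*(-3)) - 1)) = 170*(408 + 3*((-4 + 8*(-3)) - 1)) = 170*(408 + 3*((-4 - 24) - 1)) = 170*(408 + 3*(-28 - 1)) = 170*(408 + 3*(-29)) = 170*(408 - 87) = 170*321 = 54570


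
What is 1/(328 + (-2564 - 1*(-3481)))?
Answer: 1/1245 ≈ 0.00080321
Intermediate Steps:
1/(328 + (-2564 - 1*(-3481))) = 1/(328 + (-2564 + 3481)) = 1/(328 + 917) = 1/1245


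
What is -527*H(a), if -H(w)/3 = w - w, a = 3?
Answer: 0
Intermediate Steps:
H(w) = 0 (H(w) = -3*(w - w) = -3*0 = 0)
-527*H(a) = -527*0 = 0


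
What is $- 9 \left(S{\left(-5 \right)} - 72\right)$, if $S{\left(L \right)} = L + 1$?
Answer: $684$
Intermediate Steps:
$S{\left(L \right)} = 1 + L$
$- 9 \left(S{\left(-5 \right)} - 72\right) = - 9 \left(\left(1 - 5\right) - 72\right) = - 9 \left(-4 - 72\right) = \left(-9\right) \left(-76\right) = 684$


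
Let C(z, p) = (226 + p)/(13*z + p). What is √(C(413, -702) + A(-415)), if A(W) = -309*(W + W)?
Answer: √5586142380338/4667 ≈ 506.43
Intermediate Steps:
A(W) = -618*W
C(z, p) = (226 + p)/(p + 13*z)
√(C(413, -702) + A(-415)) = √((226 - 702)/(-702 + 13*413) - 618*(-415)) = √(-476/(-702 + 5369) + 256470) = √(-476/4667 + 256470) = √(1196945014/4667) = √5586142380338/4667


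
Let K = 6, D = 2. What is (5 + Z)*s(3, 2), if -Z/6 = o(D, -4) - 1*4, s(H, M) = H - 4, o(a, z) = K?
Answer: 7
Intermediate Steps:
o(a, z) = 6
s(H, M) = -4 + H
Z = -12 (Z = -6*(6 - 1*4) = -6*(6 - 4) = -6*2 = -12)
(5 + Z)*s(3, 2) = (5 - 12)*(-4 + 3) = -7*(-1) = 7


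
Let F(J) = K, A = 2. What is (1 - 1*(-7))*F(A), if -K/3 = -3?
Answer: 72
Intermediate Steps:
K = 9 (K = -3*(-3) = 9)
F(J) = 9
(1 - 1*(-7))*F(A) = (1 - 1*(-7))*9 = (1 + 7)*9 = 8*9 = 72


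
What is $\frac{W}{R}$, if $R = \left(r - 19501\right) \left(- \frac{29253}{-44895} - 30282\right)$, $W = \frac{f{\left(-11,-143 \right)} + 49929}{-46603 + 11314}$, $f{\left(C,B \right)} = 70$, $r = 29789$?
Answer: $\frac{748235035}{164521340210294928} \approx 4.5479 \cdot 10^{-9}$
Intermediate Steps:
$W = - \frac{49999}{35289}$ ($W = \frac{70 + 49929}{-46603 + 11314} = \frac{49999}{-35289} = 49999 \left(- \frac{1}{35289}\right) = - \frac{49999}{35289} \approx -1.4168$)
$R = - \frac{4662113979152}{14965}$ ($R = \left(29789 - 19501\right) \left(- \frac{29253}{-44895} - 30282\right) = 10288 \left(\left(-29253\right) \left(- \frac{1}{44895}\right) - 30282\right) = 10288 \left(\frac{9751}{14965} - 30282\right) = 10288 \left(- \frac{453160379}{14965}\right) = - \frac{4662113979152}{14965} \approx -3.1153 \cdot 10^{8}$)
$\frac{W}{R} = - \frac{49999}{35289 \left(- \frac{4662113979152}{14965}\right)} = \left(- \frac{49999}{35289}\right) \left(- \frac{14965}{4662113979152}\right) = \frac{748235035}{164521340210294928}$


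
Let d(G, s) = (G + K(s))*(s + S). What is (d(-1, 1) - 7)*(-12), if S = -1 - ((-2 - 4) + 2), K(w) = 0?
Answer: 132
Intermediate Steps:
S = 3 (S = -1 - (-6 + 2) = -1 - 1*(-4) = -1 + 4 = 3)
d(G, s) = G*(3 + s) (d(G, s) = (G + 0)*(s + 3) = G*(3 + s))
(d(-1, 1) - 7)*(-12) = (-(3 + 1) - 7)*(-12) = (-1*4 - 7)*(-12) = (-4 - 7)*(-12) = -11*(-12) = 132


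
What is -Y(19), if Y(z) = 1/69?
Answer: -1/69 ≈ -0.014493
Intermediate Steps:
Y(z) = 1/69
-Y(19) = -1*1/69 = -1/69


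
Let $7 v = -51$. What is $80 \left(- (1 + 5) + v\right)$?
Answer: $- \frac{7440}{7} \approx -1062.9$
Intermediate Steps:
$v = - \frac{51}{7}$ ($v = \frac{1}{7} \left(-51\right) = - \frac{51}{7} \approx -7.2857$)
$80 \left(- (1 + 5) + v\right) = 80 \left(- (1 + 5) - \frac{51}{7}\right) = 80 \left(\left(-1\right) 6 - \frac{51}{7}\right) = 80 \left(-6 - \frac{51}{7}\right) = 80 \left(- \frac{93}{7}\right) = - \frac{7440}{7}$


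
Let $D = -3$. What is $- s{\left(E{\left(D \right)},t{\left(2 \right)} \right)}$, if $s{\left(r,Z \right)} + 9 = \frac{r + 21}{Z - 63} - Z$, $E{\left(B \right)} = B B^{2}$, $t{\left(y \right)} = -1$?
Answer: $\frac{253}{32} \approx 7.9063$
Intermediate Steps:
$E{\left(B \right)} = B^{3}$
$s{\left(r,Z \right)} = -9 - Z + \frac{21 + r}{-63 + Z}$ ($s{\left(r,Z \right)} = -9 - \left(Z - \frac{r + 21}{Z - 63}\right) = -9 - \left(Z - \frac{21 + r}{-63 + Z}\right) = -9 - Z + \frac{21 + r}{-63 + Z}$)
$- s{\left(E{\left(D \right)},t{\left(2 \right)} \right)} = - \frac{588 + \left(-3\right)^{3} - \left(-1\right)^{2} + 54 \left(-1\right)}{-63 - 1} = - \frac{588 - 27 - 1 - 54}{-64} = - \frac{\left(-1\right) \left(588 - 27 - 1 - 54\right)}{64} = - \frac{\left(-1\right) 506}{64} = \left(-1\right) \left(- \frac{253}{32}\right) = \frac{253}{32}$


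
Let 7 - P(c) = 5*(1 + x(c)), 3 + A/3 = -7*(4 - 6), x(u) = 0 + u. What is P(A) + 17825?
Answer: 17662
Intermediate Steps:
x(u) = u
A = 33 (A = -9 + 3*(-7*(4 - 6)) = -9 + 3*(-7*(-2)) = -9 + 3*14 = -9 + 42 = 33)
P(c) = 2 - 5*c (P(c) = 7 - 5*(1 + c) = 7 - (5 + 5*c) = 7 + (-5 - 5*c) = 2 - 5*c)
P(A) + 17825 = (2 - 5*33) + 17825 = (2 - 165) + 17825 = -163 + 17825 = 17662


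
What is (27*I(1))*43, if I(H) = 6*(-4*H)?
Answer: -27864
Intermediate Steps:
I(H) = -24*H
(27*I(1))*43 = (27*(-24*1))*43 = (27*(-24))*43 = -648*43 = -27864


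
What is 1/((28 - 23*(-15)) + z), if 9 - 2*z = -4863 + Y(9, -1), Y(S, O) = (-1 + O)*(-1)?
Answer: 1/2808 ≈ 0.00035613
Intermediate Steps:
Y(S, O) = 1 - O
z = 2435 (z = 9/2 - (-4863 + (1 - 1*(-1)))/2 = 9/2 - (-4863 + (1 + 1))/2 = 9/2 - (-4863 + 2)/2 = 9/2 - ½*(-4861) = 9/2 + 4861/2 = 2435)
1/((28 - 23*(-15)) + z) = 1/((28 - 23*(-15)) + 2435) = 1/((28 + 345) + 2435) = 1/(373 + 2435) = 1/2808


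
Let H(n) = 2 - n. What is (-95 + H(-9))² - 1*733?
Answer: 6323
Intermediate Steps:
(-95 + H(-9))² - 1*733 = (-95 + (2 - 1*(-9)))² - 1*733 = (-95 + (2 + 9))² - 733 = (-95 + 11)² - 733 = (-84)² - 733 = 7056 - 733 = 6323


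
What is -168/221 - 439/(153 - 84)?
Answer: -108611/15249 ≈ -7.1225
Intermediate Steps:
-168/221 - 439/(153 - 84) = -168*1/221 - 439/69 = -168/221 - 439*1/69 = -168/221 - 439/69 = -108611/15249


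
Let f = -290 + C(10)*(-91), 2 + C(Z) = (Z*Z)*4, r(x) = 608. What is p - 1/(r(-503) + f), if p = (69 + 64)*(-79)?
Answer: -377201299/35900 ≈ -10507.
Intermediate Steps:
C(Z) = -2 + 4*Z² (C(Z) = -2 + (Z*Z)*4 = -2 + Z²*4 = -2 + 4*Z²)
p = -10507 (p = 133*(-79) = -10507)
f = -36508 (f = -290 + (-2 + 4*10²)*(-91) = -290 + (-2 + 4*100)*(-91) = -290 + (-2 + 400)*(-91) = -290 + 398*(-91) = -290 - 36218 = -36508)
p - 1/(r(-503) + f) = -10507 - 1/(608 - 36508) = -10507 - 1/(-35900) = -10507 - 1*(-1/35900) = -10507 + 1/35900 = -377201299/35900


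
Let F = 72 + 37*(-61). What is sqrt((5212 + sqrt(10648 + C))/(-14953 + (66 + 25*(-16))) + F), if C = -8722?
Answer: sqrt(-510697502109 - 45861*sqrt(214))/15287 ≈ 46.748*I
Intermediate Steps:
F = -2185 (F = 72 - 2257 = -2185)
sqrt((5212 + sqrt(10648 + C))/(-14953 + (66 + 25*(-16))) + F) = sqrt((5212 + sqrt(10648 - 8722))/(-14953 + (66 + 25*(-16))) - 2185) = sqrt((5212 + sqrt(1926))/(-14953 + (66 - 400)) - 2185) = sqrt((5212 + 3*sqrt(214))/(-14953 - 334) - 2185) = sqrt((5212 + 3*sqrt(214))/(-15287) - 2185) = sqrt((5212 + 3*sqrt(214))*(-1/15287) - 2185) = sqrt((-5212/15287 - 3*sqrt(214)/15287) - 2185) = sqrt(-33407307/15287 - 3*sqrt(214)/15287)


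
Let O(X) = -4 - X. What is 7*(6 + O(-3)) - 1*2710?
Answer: -2675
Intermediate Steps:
7*(6 + O(-3)) - 1*2710 = 7*(6 + (-4 - 1*(-3))) - 1*2710 = 7*(6 + (-4 + 3)) - 2710 = 7*(6 - 1) - 2710 = 7*5 - 2710 = 35 - 2710 = -2675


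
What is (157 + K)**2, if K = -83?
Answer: 5476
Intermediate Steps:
(157 + K)**2 = (157 - 83)**2 = 74**2 = 5476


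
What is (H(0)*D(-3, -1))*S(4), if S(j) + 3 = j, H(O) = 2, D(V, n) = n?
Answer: -2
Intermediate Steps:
S(j) = -3 + j
(H(0)*D(-3, -1))*S(4) = (2*(-1))*(-3 + 4) = -2*1 = -2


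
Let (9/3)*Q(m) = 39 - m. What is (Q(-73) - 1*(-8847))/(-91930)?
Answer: -26653/275790 ≈ -0.096642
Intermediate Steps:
Q(m) = 13 - m/3 (Q(m) = (39 - m)/3 = 13 - m/3)
(Q(-73) - 1*(-8847))/(-91930) = ((13 - ⅓*(-73)) - 1*(-8847))/(-91930) = ((13 + 73/3) + 8847)*(-1/91930) = (112/3 + 8847)*(-1/91930) = (26653/3)*(-1/91930) = -26653/275790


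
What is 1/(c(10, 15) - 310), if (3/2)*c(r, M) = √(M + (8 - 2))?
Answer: -465/144136 - √21/144136 ≈ -0.0032579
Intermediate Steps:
c(r, M) = 2*√(6 + M)/3 (c(r, M) = 2*√(M + (8 - 2))/3 = 2*√(M + 6)/3 = 2*√(6 + M)/3)
1/(c(10, 15) - 310) = 1/(2*√(6 + 15)/3 - 310) = 1/(2*√21/3 - 310) = 1/(-310 + 2*√21/3)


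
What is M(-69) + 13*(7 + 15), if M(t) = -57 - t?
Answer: 298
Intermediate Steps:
M(-69) + 13*(7 + 15) = (-57 - 1*(-69)) + 13*(7 + 15) = (-57 + 69) + 13*22 = 12 + 286 = 298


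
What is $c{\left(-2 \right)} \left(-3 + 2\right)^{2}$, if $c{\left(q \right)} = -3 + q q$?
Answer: $1$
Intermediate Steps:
$c{\left(q \right)} = -3 + q^{2}$
$c{\left(-2 \right)} \left(-3 + 2\right)^{2} = \left(-3 + \left(-2\right)^{2}\right) \left(-3 + 2\right)^{2} = \left(-3 + 4\right) \left(-1\right)^{2} = 1 \cdot 1 = 1$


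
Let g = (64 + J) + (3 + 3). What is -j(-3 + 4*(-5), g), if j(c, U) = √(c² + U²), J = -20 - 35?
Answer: -√754 ≈ -27.459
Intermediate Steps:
J = -55
g = 15 (g = (64 - 55) + (3 + 3) = 9 + 6 = 15)
j(c, U) = √(U² + c²)
-j(-3 + 4*(-5), g) = -√(15² + (-3 + 4*(-5))²) = -√(225 + (-3 - 20)²) = -√(225 + (-23)²) = -√(225 + 529) = -√754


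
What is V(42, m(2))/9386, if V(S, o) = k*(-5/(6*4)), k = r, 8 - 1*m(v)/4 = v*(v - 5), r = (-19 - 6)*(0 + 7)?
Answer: 875/225264 ≈ 0.0038843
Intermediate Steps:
r = -175 (r = -25*7 = -175)
m(v) = 32 - 4*v*(-5 + v) (m(v) = 32 - 4*v*(v - 5) = 32 - 4*v*(-5 + v))
k = -175
V(S, o) = 875/24 (V(S, o) = -(-875)/(6*4) = -(-875)/24 = -175*(-5/24) = 875/24)
V(42, m(2))/9386 = (875/24)/9386 = (875/24)*(1/9386) = 875/225264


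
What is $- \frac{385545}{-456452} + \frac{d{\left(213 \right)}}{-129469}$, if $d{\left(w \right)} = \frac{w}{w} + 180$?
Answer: $\frac{49833507793}{59096383988} \approx 0.84326$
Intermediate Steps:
$d{\left(w \right)} = 181$ ($d{\left(w \right)} = 1 + 180 = 181$)
$- \frac{385545}{-456452} + \frac{d{\left(213 \right)}}{-129469} = - \frac{385545}{-456452} + \frac{181}{-129469} = \left(-385545\right) \left(- \frac{1}{456452}\right) + 181 \left(- \frac{1}{129469}\right) = \frac{385545}{456452} - \frac{181}{129469} = \frac{49833507793}{59096383988}$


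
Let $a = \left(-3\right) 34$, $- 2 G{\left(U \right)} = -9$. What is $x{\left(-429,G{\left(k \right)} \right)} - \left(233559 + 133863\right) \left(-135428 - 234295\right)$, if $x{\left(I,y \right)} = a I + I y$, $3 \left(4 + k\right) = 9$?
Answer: $\frac{271688811867}{2} \approx 1.3584 \cdot 10^{11}$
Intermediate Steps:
$k = -1$ ($k = -4 + \frac{1}{3} \cdot 9 = -4 + 3 = -1$)
$G{\left(U \right)} = \frac{9}{2}$ ($G{\left(U \right)} = \left(- \frac{1}{2}\right) \left(-9\right) = \frac{9}{2}$)
$a = -102$
$x{\left(I,y \right)} = - 102 I + I y$
$x{\left(-429,G{\left(k \right)} \right)} - \left(233559 + 133863\right) \left(-135428 - 234295\right) = - 429 \left(-102 + \frac{9}{2}\right) - \left(233559 + 133863\right) \left(-135428 - 234295\right) = \left(-429\right) \left(- \frac{195}{2}\right) - 367422 \left(-369723\right) = \frac{83655}{2} - -135844364106 = \frac{83655}{2} + 135844364106 = \frac{271688811867}{2}$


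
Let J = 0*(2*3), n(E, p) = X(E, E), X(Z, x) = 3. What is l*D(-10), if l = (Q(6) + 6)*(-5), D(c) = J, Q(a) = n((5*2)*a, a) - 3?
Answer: 0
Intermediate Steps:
n(E, p) = 3
Q(a) = 0 (Q(a) = 3 - 3 = 0)
J = 0 (J = 0*6 = 0)
D(c) = 0
l = -30 (l = (0 + 6)*(-5) = 6*(-5) = -30)
l*D(-10) = -30*0 = 0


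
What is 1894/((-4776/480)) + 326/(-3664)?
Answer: -69428597/364568 ≈ -190.44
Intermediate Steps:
1894/((-4776/480)) + 326/(-3664) = 1894/((-4776*1/480)) + 326*(-1/3664) = 1894/(-199/20) - 163/1832 = 1894*(-20/199) - 163/1832 = -37880/199 - 163/1832 = -69428597/364568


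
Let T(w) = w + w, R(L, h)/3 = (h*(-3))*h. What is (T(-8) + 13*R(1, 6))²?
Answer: 17875984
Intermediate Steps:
R(L, h) = -9*h² (R(L, h) = 3*((h*(-3))*h) = 3*((-3*h)*h) = 3*(-3*h²) = -9*h²)
T(w) = 2*w
(T(-8) + 13*R(1, 6))² = (2*(-8) + 13*(-9*6²))² = (-16 + 13*(-9*36))² = (-16 + 13*(-324))² = (-16 - 4212)² = (-4228)² = 17875984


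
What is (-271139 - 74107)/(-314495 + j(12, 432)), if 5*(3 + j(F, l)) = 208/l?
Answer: 4237110/3859747 ≈ 1.0978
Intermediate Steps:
j(F, l) = -3 + 208/(5*l) (j(F, l) = -3 + (208/l)/5 = -3 + 208/(5*l))
(-271139 - 74107)/(-314495 + j(12, 432)) = (-271139 - 74107)/(-314495 + (-3 + (208/5)/432)) = -345246/(-314495 + (-3 + (208/5)*(1/432))) = -345246/(-314495 + (-3 + 13/135)) = -345246/(-314495 - 392/135) = -345246/(-42457217/135) = -345246*(-135/42457217) = 4237110/3859747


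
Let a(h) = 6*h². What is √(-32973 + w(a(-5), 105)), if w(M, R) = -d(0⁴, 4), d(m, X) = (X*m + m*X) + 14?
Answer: I*√32987 ≈ 181.62*I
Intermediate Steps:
d(m, X) = 14 + 2*X*m (d(m, X) = (X*m + X*m) + 14 = 2*X*m + 14 = 14 + 2*X*m)
w(M, R) = -14 (w(M, R) = -(14 + 2*4*0⁴) = -(14 + 2*4*0) = -(14 + 0) = -1*14 = -14)
√(-32973 + w(a(-5), 105)) = √(-32973 - 14) = √(-32987) = I*√32987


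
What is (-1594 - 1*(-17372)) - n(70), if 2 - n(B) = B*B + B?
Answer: 20746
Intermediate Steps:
n(B) = 2 - B - B² (n(B) = 2 - (B*B + B) = 2 - (B² + B) = 2 - (B + B²) = 2 + (-B - B²) = 2 - B - B²)
(-1594 - 1*(-17372)) - n(70) = (-1594 - 1*(-17372)) - (2 - 1*70 - 1*70²) = (-1594 + 17372) - (2 - 70 - 1*4900) = 15778 - (2 - 70 - 4900) = 15778 - 1*(-4968) = 15778 + 4968 = 20746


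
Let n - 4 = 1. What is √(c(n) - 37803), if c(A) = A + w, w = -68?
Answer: I*√37866 ≈ 194.59*I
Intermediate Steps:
n = 5 (n = 4 + 1 = 5)
c(A) = -68 + A (c(A) = A - 68 = -68 + A)
√(c(n) - 37803) = √((-68 + 5) - 37803) = √(-63 - 37803) = √(-37866) = I*√37866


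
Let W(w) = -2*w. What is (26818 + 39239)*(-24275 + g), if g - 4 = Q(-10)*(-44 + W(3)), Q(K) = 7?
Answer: -1626389397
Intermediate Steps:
g = -346 (g = 4 + 7*(-44 - 2*3) = 4 + 7*(-44 - 6) = 4 + 7*(-50) = 4 - 350 = -346)
(26818 + 39239)*(-24275 + g) = (26818 + 39239)*(-24275 - 346) = 66057*(-24621) = -1626389397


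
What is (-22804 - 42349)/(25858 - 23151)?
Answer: -65153/2707 ≈ -24.068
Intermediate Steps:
(-22804 - 42349)/(25858 - 23151) = -65153/2707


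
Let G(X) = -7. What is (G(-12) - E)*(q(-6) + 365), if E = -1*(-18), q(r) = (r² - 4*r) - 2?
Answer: -10575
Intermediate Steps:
q(r) = -2 + r² - 4*r
E = 18
(G(-12) - E)*(q(-6) + 365) = (-7 - 1*18)*((-2 + (-6)² - 4*(-6)) + 365) = (-7 - 18)*((-2 + 36 + 24) + 365) = -25*(58 + 365) = -25*423 = -10575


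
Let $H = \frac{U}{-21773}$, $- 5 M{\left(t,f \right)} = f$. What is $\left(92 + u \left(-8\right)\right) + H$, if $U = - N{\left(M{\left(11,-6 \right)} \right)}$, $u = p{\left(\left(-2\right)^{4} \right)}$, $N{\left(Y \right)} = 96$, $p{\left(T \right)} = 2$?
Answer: $\frac{1654844}{21773} \approx 76.004$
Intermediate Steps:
$M{\left(t,f \right)} = - \frac{f}{5}$
$u = 2$
$U = -96$ ($U = \left(-1\right) 96 = -96$)
$H = \frac{96}{21773}$ ($H = - \frac{96}{-21773} = \left(-96\right) \left(- \frac{1}{21773}\right) = \frac{96}{21773} \approx 0.0044091$)
$\left(92 + u \left(-8\right)\right) + H = \left(92 + 2 \left(-8\right)\right) + \frac{96}{21773} = \left(92 - 16\right) + \frac{96}{21773} = 76 + \frac{96}{21773} = \frac{1654844}{21773}$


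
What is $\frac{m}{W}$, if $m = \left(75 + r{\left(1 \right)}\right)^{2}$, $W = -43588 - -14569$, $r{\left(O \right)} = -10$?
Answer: $- \frac{4225}{29019} \approx -0.14559$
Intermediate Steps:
$W = -29019$ ($W = -43588 + 14569 = -29019$)
$m = 4225$ ($m = \left(75 - 10\right)^{2} = 65^{2} = 4225$)
$\frac{m}{W} = \frac{4225}{-29019} = 4225 \left(- \frac{1}{29019}\right) = - \frac{4225}{29019}$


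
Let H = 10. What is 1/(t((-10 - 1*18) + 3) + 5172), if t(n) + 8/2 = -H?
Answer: 1/5158 ≈ 0.00019387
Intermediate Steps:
t(n) = -14 (t(n) = -4 - 1*10 = -4 - 10 = -14)
1/(t((-10 - 1*18) + 3) + 5172) = 1/(-14 + 5172) = 1/5158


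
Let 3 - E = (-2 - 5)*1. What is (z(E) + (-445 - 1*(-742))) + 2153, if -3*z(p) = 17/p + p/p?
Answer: 24491/10 ≈ 2449.1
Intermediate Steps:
E = 10 (E = 3 - (-2 - 5) = 3 - (-7) = 3 - 1*(-7) = 3 + 7 = 10)
z(p) = -⅓ - 17/(3*p) (z(p) = -(17/p + p/p)/3 = -(17/p + 1)/3 = -(1 + 17/p)/3 = -⅓ - 17/(3*p))
(z(E) + (-445 - 1*(-742))) + 2153 = ((⅓)*(-17 - 1*10)/10 + (-445 - 1*(-742))) + 2153 = ((⅓)*(⅒)*(-17 - 10) + (-445 + 742)) + 2153 = ((⅓)*(⅒)*(-27) + 297) + 2153 = (-9/10 + 297) + 2153 = 2961/10 + 2153 = 24491/10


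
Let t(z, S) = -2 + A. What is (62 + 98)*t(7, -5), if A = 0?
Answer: -320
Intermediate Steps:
t(z, S) = -2 (t(z, S) = -2 + 0 = -2)
(62 + 98)*t(7, -5) = (62 + 98)*(-2) = 160*(-2) = -320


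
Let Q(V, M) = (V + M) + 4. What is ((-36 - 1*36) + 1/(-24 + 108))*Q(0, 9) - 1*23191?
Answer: -2026655/84 ≈ -24127.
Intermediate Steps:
Q(V, M) = 4 + M + V (Q(V, M) = (M + V) + 4 = 4 + M + V)
((-36 - 1*36) + 1/(-24 + 108))*Q(0, 9) - 1*23191 = ((-36 - 1*36) + 1/(-24 + 108))*(4 + 9 + 0) - 1*23191 = ((-36 - 36) + 1/84)*13 - 23191 = (-72 + 1/84)*13 - 23191 = -6047/84*13 - 23191 = -78611/84 - 23191 = -2026655/84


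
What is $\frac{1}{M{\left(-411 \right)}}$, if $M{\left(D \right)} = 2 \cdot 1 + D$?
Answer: $- \frac{1}{409} \approx -0.002445$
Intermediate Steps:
$M{\left(D \right)} = 2 + D$
$\frac{1}{M{\left(-411 \right)}} = \frac{1}{2 - 411} = \frac{1}{-409} = - \frac{1}{409}$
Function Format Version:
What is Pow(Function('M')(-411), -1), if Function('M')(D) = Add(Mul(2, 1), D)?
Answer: Rational(-1, 409) ≈ -0.0024450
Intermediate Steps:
Function('M')(D) = Add(2, D)
Pow(Function('M')(-411), -1) = Pow(Add(2, -411), -1) = Pow(-409, -1) = Rational(-1, 409)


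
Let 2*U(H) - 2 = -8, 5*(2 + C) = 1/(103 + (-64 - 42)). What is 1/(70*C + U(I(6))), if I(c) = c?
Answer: -3/443 ≈ -0.0067720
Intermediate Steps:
C = -31/15 (C = -2 + 1/(5*(103 + (-64 - 42))) = -2 + 1/(5*(103 - 106)) = -2 + (⅕)/(-3) = -2 + (⅕)*(-⅓) = -2 - 1/15 = -31/15 ≈ -2.0667)
U(H) = -3 (U(H) = 1 + (½)*(-8) = 1 - 4 = -3)
1/(70*C + U(I(6))) = 1/(70*(-31/15) - 3) = 1/(-434/3 - 3) = 1/(-443/3) = -3/443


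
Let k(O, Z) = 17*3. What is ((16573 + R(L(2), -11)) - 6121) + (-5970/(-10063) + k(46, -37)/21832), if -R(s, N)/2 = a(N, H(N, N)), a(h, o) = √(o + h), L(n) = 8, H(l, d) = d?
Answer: 2296387338285/219695416 - 2*I*√22 ≈ 10453.0 - 9.3808*I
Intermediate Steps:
k(O, Z) = 51
a(h, o) = √(h + o)
R(s, N) = -2*√2*√N (R(s, N) = -2*√(N + N) = -2*√2*√N)
((16573 + R(L(2), -11)) - 6121) + (-5970/(-10063) + k(46, -37)/21832) = ((16573 - 2*√2*√(-11)) - 6121) + (-5970/(-10063) + 51/21832) = ((16573 - 2*√2*I*√11) - 6121) + (-5970*(-1/10063) + 51*(1/21832)) = ((16573 - 2*I*√22) - 6121) + (5970/10063 + 51/21832) = (10452 - 2*I*√22) + 130850253/219695416 = 2296387338285/219695416 - 2*I*√22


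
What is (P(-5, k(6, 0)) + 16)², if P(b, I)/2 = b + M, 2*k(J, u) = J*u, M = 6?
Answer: 324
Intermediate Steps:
k(J, u) = J*u/2 (k(J, u) = (J*u)/2 = J*u/2)
P(b, I) = 12 + 2*b (P(b, I) = 2*(b + 6) = 2*(6 + b) = 12 + 2*b)
(P(-5, k(6, 0)) + 16)² = ((12 + 2*(-5)) + 16)² = ((12 - 10) + 16)² = (2 + 16)² = 18² = 324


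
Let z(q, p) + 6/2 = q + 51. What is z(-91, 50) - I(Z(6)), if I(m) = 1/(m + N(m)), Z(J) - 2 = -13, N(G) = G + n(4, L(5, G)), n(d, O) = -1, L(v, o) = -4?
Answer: -988/23 ≈ -42.957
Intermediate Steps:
z(q, p) = 48 + q (z(q, p) = -3 + (q + 51) = -3 + (51 + q) = 48 + q)
N(G) = -1 + G (N(G) = G - 1 = -1 + G)
Z(J) = -11 (Z(J) = 2 - 13 = -11)
I(m) = 1/(-1 + 2*m) (I(m) = 1/(m + (-1 + m)) = 1/(-1 + 2*m))
z(-91, 50) - I(Z(6)) = (48 - 91) - 1/(-1 + 2*(-11)) = -43 - 1/(-1 - 22) = -43 - 1/(-23) = -43 - 1*(-1/23) = -43 + 1/23 = -988/23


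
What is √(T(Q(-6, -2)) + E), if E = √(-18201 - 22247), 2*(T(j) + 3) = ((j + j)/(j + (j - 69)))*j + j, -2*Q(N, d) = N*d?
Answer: √(-58 + 144*I*√158)/3 ≈ 9.8685 + 10.19*I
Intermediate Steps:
Q(N, d) = -N*d/2
T(j) = -3 + j/2 + j²/(-69 + 2*j) (T(j) = -3 + (((j + j)/(j + (j - 69)))*j + j)/2 = -3 + (((2*j)/(j + (-69 + j)))*j + j)/2 = -3 + (((2*j)/(-69 + 2*j))*j + j)/2 = -3 + ((2*j/(-69 + 2*j))*j + j)/2 = -3 + (2*j²/(-69 + 2*j) + j)/2 = -3 + (j + 2*j²/(-69 + 2*j))/2 = -3 + (j/2 + j²/(-69 + 2*j)) = -3 + j/2 + j²/(-69 + 2*j))
E = 16*I*√158 (E = √(-40448) = 16*I*√158 ≈ 201.12*I)
√(T(Q(-6, -2)) + E) = √((414 - (-81)*(-6)*(-2)/2 + 4*(-½*(-6)*(-2))²)/(2*(-69 + 2*(-½*(-6)*(-2)))) + 16*I*√158) = √((414 - 81*(-6) + 4*(-6)²)/(2*(-69 + 2*(-6))) + 16*I*√158) = √((414 + 486 + 4*36)/(2*(-69 - 12)) + 16*I*√158) = √((½)*(414 + 486 + 144)/(-81) + 16*I*√158) = √((½)*(-1/81)*1044 + 16*I*√158) = √(-58/9 + 16*I*√158)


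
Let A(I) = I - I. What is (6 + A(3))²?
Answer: 36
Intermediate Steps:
A(I) = 0
(6 + A(3))² = (6 + 0)² = 6² = 36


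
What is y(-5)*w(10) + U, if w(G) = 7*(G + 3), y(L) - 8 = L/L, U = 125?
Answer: 944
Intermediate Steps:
y(L) = 9 (y(L) = 8 + L/L = 8 + 1 = 9)
w(G) = 21 + 7*G (w(G) = 7*(3 + G) = 21 + 7*G)
y(-5)*w(10) + U = 9*(21 + 7*10) + 125 = 9*(21 + 70) + 125 = 9*91 + 125 = 819 + 125 = 944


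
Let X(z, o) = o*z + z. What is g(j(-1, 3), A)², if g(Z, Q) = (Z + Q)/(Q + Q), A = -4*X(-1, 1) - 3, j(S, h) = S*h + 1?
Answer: 9/100 ≈ 0.090000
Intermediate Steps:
j(S, h) = 1 + S*h
X(z, o) = z + o*z
A = 5 (A = -(-4)*(1 + 1) - 3 = -(-4)*2 - 3 = -4*(-2) - 3 = 8 - 3 = 5)
g(Z, Q) = (Q + Z)/(2*Q) (g(Z, Q) = (Q + Z)/((2*Q)) = (Q + Z)*(1/(2*Q)) = (Q + Z)/(2*Q))
g(j(-1, 3), A)² = ((½)*(5 + (1 - 1*3))/5)² = ((½)*(⅕)*(5 + (1 - 3)))² = ((½)*(⅕)*(5 - 2))² = ((½)*(⅕)*3)² = (3/10)² = 9/100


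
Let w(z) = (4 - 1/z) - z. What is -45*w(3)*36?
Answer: -1080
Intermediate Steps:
w(z) = 4 - z - 1/z
-45*w(3)*36 = -45*(4 - 1*3 - 1/3)*36 = -45*(4 - 3 - 1*⅓)*36 = -45*(4 - 3 - ⅓)*36 = -45*⅔*36 = -30*36 = -1080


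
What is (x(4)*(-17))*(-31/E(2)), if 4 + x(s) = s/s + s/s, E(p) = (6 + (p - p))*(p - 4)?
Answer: 527/6 ≈ 87.833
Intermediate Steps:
E(p) = -24 + 6*p (E(p) = (6 + 0)*(-4 + p) = 6*(-4 + p) = -24 + 6*p)
x(s) = -2 (x(s) = -4 + (s/s + s/s) = -4 + (1 + 1) = -4 + 2 = -2)
(x(4)*(-17))*(-31/E(2)) = (-2*(-17))*(-31/(-24 + 6*2)) = 34*(-31/(-24 + 12)) = 34*(-31/(-12)) = 34*(-31*(-1/12)) = 34*(31/12) = 527/6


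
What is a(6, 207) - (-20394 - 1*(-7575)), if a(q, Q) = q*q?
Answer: 12855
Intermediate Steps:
a(q, Q) = q²
a(6, 207) - (-20394 - 1*(-7575)) = 6² - (-20394 - 1*(-7575)) = 36 - (-20394 + 7575) = 36 - 1*(-12819) = 36 + 12819 = 12855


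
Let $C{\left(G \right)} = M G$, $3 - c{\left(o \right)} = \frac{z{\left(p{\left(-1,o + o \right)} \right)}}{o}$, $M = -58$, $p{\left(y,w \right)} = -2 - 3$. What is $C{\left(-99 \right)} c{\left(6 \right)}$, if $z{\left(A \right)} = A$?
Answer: $22011$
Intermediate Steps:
$p{\left(y,w \right)} = -5$
$c{\left(o \right)} = 3 + \frac{5}{o}$ ($c{\left(o \right)} = 3 - - \frac{5}{o} = 3 + \frac{5}{o}$)
$C{\left(G \right)} = - 58 G$
$C{\left(-99 \right)} c{\left(6 \right)} = \left(-58\right) \left(-99\right) \left(3 + \frac{5}{6}\right) = 5742 \left(3 + 5 \cdot \frac{1}{6}\right) = 5742 \left(3 + \frac{5}{6}\right) = 5742 \cdot \frac{23}{6} = 22011$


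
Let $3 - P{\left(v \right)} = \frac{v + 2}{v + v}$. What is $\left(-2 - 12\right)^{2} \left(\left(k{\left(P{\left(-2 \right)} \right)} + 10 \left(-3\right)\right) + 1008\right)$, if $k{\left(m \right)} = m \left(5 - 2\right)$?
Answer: $193452$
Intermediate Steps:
$P{\left(v \right)} = 3 - \frac{2 + v}{2 v}$ ($P{\left(v \right)} = 3 - \frac{v + 2}{v + v} = 3 - \frac{2 + v}{2 v}$)
$k{\left(m \right)} = 3 m$ ($k{\left(m \right)} = m 3 = 3 m$)
$\left(-2 - 12\right)^{2} \left(\left(k{\left(P{\left(-2 \right)} \right)} + 10 \left(-3\right)\right) + 1008\right) = \left(-2 - 12\right)^{2} \left(\left(3 \left(\frac{5}{2} - \frac{1}{-2}\right) + 10 \left(-3\right)\right) + 1008\right) = \left(-2 - 12\right)^{2} \left(\left(3 \left(\frac{5}{2} - - \frac{1}{2}\right) - 30\right) + 1008\right) = \left(-14\right)^{2} \left(\left(3 \left(\frac{5}{2} + \frac{1}{2}\right) - 30\right) + 1008\right) = 196 \left(\left(3 \cdot 3 - 30\right) + 1008\right) = 196 \left(\left(9 - 30\right) + 1008\right) = 196 \left(-21 + 1008\right) = 196 \cdot 987 = 193452$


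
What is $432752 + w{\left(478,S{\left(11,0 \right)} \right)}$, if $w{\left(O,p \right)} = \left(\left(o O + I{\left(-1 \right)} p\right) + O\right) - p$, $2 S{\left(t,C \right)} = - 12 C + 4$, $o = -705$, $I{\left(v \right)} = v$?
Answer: $96236$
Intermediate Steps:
$S{\left(t,C \right)} = 2 - 6 C$ ($S{\left(t,C \right)} = \frac{- 12 C + 4}{2} = \frac{4 - 12 C}{2} = 2 - 6 C$)
$w{\left(O,p \right)} = - 704 O - 2 p$ ($w{\left(O,p \right)} = \left(\left(- 705 O - p\right) + O\right) - p = \left(\left(- p - 705 O\right) + O\right) - p = \left(- p - 704 O\right) - p = - 704 O - 2 p$)
$432752 + w{\left(478,S{\left(11,0 \right)} \right)} = 432752 - \left(336512 + 2 \left(2 - 0\right)\right) = 432752 - \left(336512 + 2 \left(2 + 0\right)\right) = 432752 - 336516 = 96236$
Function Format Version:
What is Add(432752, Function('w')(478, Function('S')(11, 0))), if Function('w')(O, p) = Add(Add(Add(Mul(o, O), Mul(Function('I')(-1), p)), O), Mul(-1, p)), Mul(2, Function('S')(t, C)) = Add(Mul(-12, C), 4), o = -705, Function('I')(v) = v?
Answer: 96236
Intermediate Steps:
Function('S')(t, C) = Add(2, Mul(-6, C)) (Function('S')(t, C) = Mul(Rational(1, 2), Add(Mul(-12, C), 4)) = Mul(Rational(1, 2), Add(4, Mul(-12, C))) = Add(2, Mul(-6, C)))
Function('w')(O, p) = Add(Mul(-704, O), Mul(-2, p)) (Function('w')(O, p) = Add(Add(Add(Mul(-705, O), Mul(-1, p)), O), Mul(-1, p)) = Add(Add(Add(Mul(-1, p), Mul(-705, O)), O), Mul(-1, p)) = Add(Add(Mul(-1, p), Mul(-704, O)), Mul(-1, p)) = Add(Mul(-704, O), Mul(-2, p)))
Add(432752, Function('w')(478, Function('S')(11, 0))) = Add(432752, Add(Mul(-704, 478), Mul(-2, Add(2, Mul(-6, 0))))) = Add(432752, Add(-336512, Mul(-2, Add(2, 0)))) = Add(432752, Add(-336512, Mul(-2, 2))) = Add(432752, Add(-336512, -4)) = Add(432752, -336516) = 96236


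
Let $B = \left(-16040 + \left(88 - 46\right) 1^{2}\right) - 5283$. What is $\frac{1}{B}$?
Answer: $- \frac{1}{21281} \approx -4.699 \cdot 10^{-5}$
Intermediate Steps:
$B = -21281$ ($B = \left(-16040 + 42 \cdot 1\right) - 5283 = \left(-16040 + 42\right) - 5283 = -15998 - 5283 = -21281$)
$\frac{1}{B} = \frac{1}{-21281} = - \frac{1}{21281}$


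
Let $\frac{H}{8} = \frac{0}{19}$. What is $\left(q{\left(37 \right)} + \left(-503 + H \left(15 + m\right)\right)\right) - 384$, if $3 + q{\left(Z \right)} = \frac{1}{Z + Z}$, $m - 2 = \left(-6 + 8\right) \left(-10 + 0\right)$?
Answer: $- \frac{65859}{74} \approx -889.99$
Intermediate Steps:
$m = -18$ ($m = 2 + \left(-6 + 8\right) \left(-10 + 0\right) = 2 + 2 \left(-10\right) = 2 - 20 = -18$)
$H = 0$ ($H = 8 \cdot \frac{0}{19} = 8 \cdot 0 \cdot \frac{1}{19} = 8 \cdot 0 = 0$)
$q{\left(Z \right)} = -3 + \frac{1}{2 Z}$ ($q{\left(Z \right)} = -3 + \frac{1}{Z + Z} = -3 + \frac{1}{2 Z}$)
$\left(q{\left(37 \right)} + \left(-503 + H \left(15 + m\right)\right)\right) - 384 = \left(\left(-3 + \frac{1}{2 \cdot 37}\right) - \left(503 + 0 \left(15 - 18\right)\right)\right) - 384 = \left(\left(-3 + \frac{1}{2} \cdot \frac{1}{37}\right) + \left(-503 + 0 \left(-3\right)\right)\right) - 384 = \left(\left(-3 + \frac{1}{74}\right) + \left(-503 + 0\right)\right) - 384 = \left(- \frac{221}{74} - 503\right) - 384 = - \frac{37443}{74} - 384 = - \frac{65859}{74}$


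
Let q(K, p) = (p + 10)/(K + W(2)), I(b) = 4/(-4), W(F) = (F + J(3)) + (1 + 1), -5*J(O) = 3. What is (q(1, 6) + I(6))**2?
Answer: 841/121 ≈ 6.9504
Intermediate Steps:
J(O) = -3/5 (J(O) = -1/5*3 = -3/5)
W(F) = 7/5 + F (W(F) = (F - 3/5) + (1 + 1) = (-3/5 + F) + 2 = 7/5 + F)
I(b) = -1 (I(b) = 4*(-1/4) = -1)
q(K, p) = (10 + p)/(17/5 + K) (q(K, p) = (p + 10)/(K + (7/5 + 2)) = (10 + p)/(K + 17/5) = (10 + p)/(17/5 + K))
(q(1, 6) + I(6))**2 = (5*(10 + 6)/(17 + 5*1) - 1)**2 = (5*16/(17 + 5) - 1)**2 = (5*16/22 - 1)**2 = (5*(1/22)*16 - 1)**2 = (40/11 - 1)**2 = (29/11)**2 = 841/121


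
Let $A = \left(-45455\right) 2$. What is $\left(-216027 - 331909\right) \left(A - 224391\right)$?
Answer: $172764768736$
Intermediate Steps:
$A = -90910$
$\left(-216027 - 331909\right) \left(A - 224391\right) = \left(-216027 - 331909\right) \left(-90910 - 224391\right) = \left(-547936\right) \left(-315301\right) = 172764768736$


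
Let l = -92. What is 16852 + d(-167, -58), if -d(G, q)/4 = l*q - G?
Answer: -5160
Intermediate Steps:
d(G, q) = 4*G + 368*q (d(G, q) = -4*(-92*q - G) = -4*(-G - 92*q) = 4*G + 368*q)
16852 + d(-167, -58) = 16852 + (4*(-167) + 368*(-58)) = 16852 + (-668 - 21344) = 16852 - 22012 = -5160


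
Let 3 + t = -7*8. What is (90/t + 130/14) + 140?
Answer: 61025/413 ≈ 147.76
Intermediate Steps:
t = -59 (t = -3 - 7*8 = -3 - 56 = -59)
(90/t + 130/14) + 140 = (90/(-59) + 130/14) + 140 = (90*(-1/59) + 130*(1/14)) + 140 = (-90/59 + 65/7) + 140 = 3205/413 + 140 = 61025/413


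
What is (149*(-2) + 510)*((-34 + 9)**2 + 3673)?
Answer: 911176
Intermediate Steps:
(149*(-2) + 510)*((-34 + 9)**2 + 3673) = (-298 + 510)*((-25)**2 + 3673) = 212*(625 + 3673) = 212*4298 = 911176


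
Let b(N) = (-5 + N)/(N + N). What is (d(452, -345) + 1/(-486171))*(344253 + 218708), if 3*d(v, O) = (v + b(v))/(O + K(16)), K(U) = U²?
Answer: -5331265326967993/5587910568 ≈ -9.5407e+5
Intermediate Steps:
b(N) = (-5 + N)/(2*N) (b(N) = (-5 + N)/((2*N)) = (-5 + N)*(1/(2*N)) = (-5 + N)/(2*N))
d(v, O) = (v + (-5 + v)/(2*v))/(3*(256 + O)) (d(v, O) = ((v + (-5 + v)/(2*v))/(O + 16²))/3 = ((v + (-5 + v)/(2*v))/(O + 256))/3 = ((v + (-5 + v)/(2*v))/(256 + O))/3 = (v + (-5 + v)/(2*v))/(3*(256 + O)))
(d(452, -345) + 1/(-486171))*(344253 + 218708) = ((⅙)*(-5 + 452 + 2*452²)/(452*(256 - 345)) + 1/(-486171))*(344253 + 218708) = ((⅙)*(1/452)*(-5 + 452 + 2*204304)/(-89) - 1/486171)*562961 = ((⅙)*(1/452)*(-1/89)*(-5 + 452 + 408608) - 1/486171)*562961 = ((⅙)*(1/452)*(-1/89)*409055 - 1/486171)*562961 = (-409055/241368 - 1/486171)*562961 = -66290306591/39115373976*562961 = -5331265326967993/5587910568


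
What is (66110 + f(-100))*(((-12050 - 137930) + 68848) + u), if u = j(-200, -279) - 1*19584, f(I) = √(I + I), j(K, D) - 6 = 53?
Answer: -6654434270 - 1006570*I*√2 ≈ -6.6544e+9 - 1.4235e+6*I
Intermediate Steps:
j(K, D) = 59 (j(K, D) = 6 + 53 = 59)
f(I) = √2*√I (f(I) = √(2*I) = √2*√I)
u = -19525 (u = 59 - 1*19584 = 59 - 19584 = -19525)
(66110 + f(-100))*(((-12050 - 137930) + 68848) + u) = (66110 + √2*√(-100))*(((-12050 - 137930) + 68848) - 19525) = (66110 + √2*(10*I))*((-149980 + 68848) - 19525) = (66110 + 10*I*√2)*(-81132 - 19525) = (66110 + 10*I*√2)*(-100657) = -6654434270 - 1006570*I*√2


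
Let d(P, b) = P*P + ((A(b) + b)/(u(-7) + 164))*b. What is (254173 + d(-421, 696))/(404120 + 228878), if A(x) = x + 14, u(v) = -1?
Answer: 35649529/51589337 ≈ 0.69102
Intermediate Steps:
A(x) = 14 + x
d(P, b) = P**2 + b*(14/163 + 2*b/163) (d(P, b) = P*P + (((14 + b) + b)/(-1 + 164))*b = P**2 + ((14 + 2*b)/163)*b = P**2 + ((14 + 2*b)*(1/163))*b = P**2 + (14/163 + 2*b/163)*b = P**2 + b*(14/163 + 2*b/163))
(254173 + d(-421, 696))/(404120 + 228878) = (254173 + ((-421)**2 + (1/163)*696**2 + (1/163)*696*(14 + 696)))/(404120 + 228878) = (254173 + (177241 + (1/163)*484416 + (1/163)*696*710))/632998 = (254173 + (177241 + 484416/163 + 494160/163))*(1/632998) = (254173 + 29868859/163)*(1/632998) = (71299058/163)*(1/632998) = 35649529/51589337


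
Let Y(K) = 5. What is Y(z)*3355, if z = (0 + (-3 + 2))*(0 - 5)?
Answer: 16775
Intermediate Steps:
z = 5 (z = (0 - 1)*(-5) = -1*(-5) = 5)
Y(z)*3355 = 5*3355 = 16775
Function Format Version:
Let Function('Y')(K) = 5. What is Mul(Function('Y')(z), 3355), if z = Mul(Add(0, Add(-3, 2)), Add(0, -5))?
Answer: 16775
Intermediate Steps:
z = 5 (z = Mul(Add(0, -1), -5) = Mul(-1, -5) = 5)
Mul(Function('Y')(z), 3355) = Mul(5, 3355) = 16775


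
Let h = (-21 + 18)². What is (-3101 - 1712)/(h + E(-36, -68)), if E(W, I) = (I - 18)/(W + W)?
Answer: -173268/367 ≈ -472.12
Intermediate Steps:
E(W, I) = (-18 + I)/(2*W) (E(W, I) = (-18 + I)/((2*W)) = (-18 + I)*(1/(2*W)) = (-18 + I)/(2*W))
h = 9 (h = (-3)² = 9)
(-3101 - 1712)/(h + E(-36, -68)) = (-3101 - 1712)/(9 + (½)*(-18 - 68)/(-36)) = -4813/(9 + (½)*(-1/36)*(-86)) = -4813/(9 + 43/36) = -4813/367/36 = -4813*36/367 = -173268/367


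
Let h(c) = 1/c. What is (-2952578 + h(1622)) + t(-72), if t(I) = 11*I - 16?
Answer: -4790392091/1622 ≈ -2.9534e+6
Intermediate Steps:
t(I) = -16 + 11*I
(-2952578 + h(1622)) + t(-72) = (-2952578 + 1/1622) + (-16 + 11*(-72)) = (-2952578 + 1/1622) + (-16 - 792) = -4789081515/1622 - 808 = -4790392091/1622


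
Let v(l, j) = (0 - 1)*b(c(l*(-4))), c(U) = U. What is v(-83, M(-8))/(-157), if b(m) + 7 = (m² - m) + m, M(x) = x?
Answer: 110217/157 ≈ 702.02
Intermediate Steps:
b(m) = -7 + m² (b(m) = -7 + ((m² - m) + m) = -7 + m²)
v(l, j) = 7 - 16*l² (v(l, j) = (0 - 1)*(-7 + (l*(-4))²) = -(-7 + (-4*l)²) = -(-7 + 16*l²) = 7 - 16*l²)
v(-83, M(-8))/(-157) = (7 - 16*(-83)²)/(-157) = (7 - 16*6889)*(-1/157) = (7 - 110224)*(-1/157) = -110217*(-1/157) = 110217/157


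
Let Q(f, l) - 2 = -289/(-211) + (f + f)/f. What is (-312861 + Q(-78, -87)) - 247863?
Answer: -118311631/211 ≈ -5.6072e+5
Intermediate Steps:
Q(f, l) = 1133/211 (Q(f, l) = 2 + (-289/(-211) + (f + f)/f) = 2 + (-289*(-1/211) + (2*f)/f) = 2 + (289/211 + 2) = 2 + 711/211 = 1133/211)
(-312861 + Q(-78, -87)) - 247863 = (-312861 + 1133/211) - 247863 = -66012538/211 - 247863 = -118311631/211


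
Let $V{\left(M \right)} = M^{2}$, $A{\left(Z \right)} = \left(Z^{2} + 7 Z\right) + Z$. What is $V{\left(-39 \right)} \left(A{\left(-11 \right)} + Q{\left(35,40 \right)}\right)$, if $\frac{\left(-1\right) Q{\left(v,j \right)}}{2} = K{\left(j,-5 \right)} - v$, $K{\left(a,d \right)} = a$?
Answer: $34983$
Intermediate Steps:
$A{\left(Z \right)} = Z^{2} + 8 Z$
$Q{\left(v,j \right)} = - 2 j + 2 v$ ($Q{\left(v,j \right)} = - 2 \left(j - v\right) = - 2 j + 2 v$)
$V{\left(-39 \right)} \left(A{\left(-11 \right)} + Q{\left(35,40 \right)}\right) = \left(-39\right)^{2} \left(- 11 \left(8 - 11\right) + \left(\left(-2\right) 40 + 2 \cdot 35\right)\right) = 1521 \left(\left(-11\right) \left(-3\right) + \left(-80 + 70\right)\right) = 1521 \left(33 - 10\right) = 1521 \cdot 23 = 34983$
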